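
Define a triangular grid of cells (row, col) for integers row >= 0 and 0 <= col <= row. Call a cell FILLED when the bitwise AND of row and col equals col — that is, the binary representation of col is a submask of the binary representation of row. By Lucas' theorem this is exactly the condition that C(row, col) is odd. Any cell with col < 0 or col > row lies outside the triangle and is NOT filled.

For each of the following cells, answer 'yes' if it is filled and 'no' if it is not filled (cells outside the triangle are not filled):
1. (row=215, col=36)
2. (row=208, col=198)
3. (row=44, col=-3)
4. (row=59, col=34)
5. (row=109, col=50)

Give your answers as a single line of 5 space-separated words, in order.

Answer: no no no yes no

Derivation:
(215,36): row=0b11010111, col=0b100100, row AND col = 0b100 = 4; 4 != 36 -> empty
(208,198): row=0b11010000, col=0b11000110, row AND col = 0b11000000 = 192; 192 != 198 -> empty
(44,-3): col outside [0, 44] -> not filled
(59,34): row=0b111011, col=0b100010, row AND col = 0b100010 = 34; 34 == 34 -> filled
(109,50): row=0b1101101, col=0b110010, row AND col = 0b100000 = 32; 32 != 50 -> empty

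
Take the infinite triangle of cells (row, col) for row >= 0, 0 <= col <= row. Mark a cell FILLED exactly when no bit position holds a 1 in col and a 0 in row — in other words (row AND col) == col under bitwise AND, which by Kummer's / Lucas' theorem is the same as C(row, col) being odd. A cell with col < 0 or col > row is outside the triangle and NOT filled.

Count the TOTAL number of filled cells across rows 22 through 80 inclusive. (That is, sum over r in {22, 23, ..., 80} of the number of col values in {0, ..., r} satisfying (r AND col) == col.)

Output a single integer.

r22=10110 pc3: +8 =8
r23=10111 pc4: +16 =24
r24=11000 pc2: +4 =28
r25=11001 pc3: +8 =36
r26=11010 pc3: +8 =44
r27=11011 pc4: +16 =60
r28=11100 pc3: +8 =68
r29=11101 pc4: +16 =84
r30=11110 pc4: +16 =100
r31=11111 pc5: +32 =132
r32=100000 pc1: +2 =134
r33=100001 pc2: +4 =138
r34=100010 pc2: +4 =142
r35=100011 pc3: +8 =150
r36=100100 pc2: +4 =154
r37=100101 pc3: +8 =162
r38=100110 pc3: +8 =170
r39=100111 pc4: +16 =186
r40=101000 pc2: +4 =190
r41=101001 pc3: +8 =198
r42=101010 pc3: +8 =206
r43=101011 pc4: +16 =222
r44=101100 pc3: +8 =230
r45=101101 pc4: +16 =246
r46=101110 pc4: +16 =262
r47=101111 pc5: +32 =294
r48=110000 pc2: +4 =298
r49=110001 pc3: +8 =306
r50=110010 pc3: +8 =314
r51=110011 pc4: +16 =330
r52=110100 pc3: +8 =338
r53=110101 pc4: +16 =354
r54=110110 pc4: +16 =370
r55=110111 pc5: +32 =402
r56=111000 pc3: +8 =410
r57=111001 pc4: +16 =426
r58=111010 pc4: +16 =442
r59=111011 pc5: +32 =474
r60=111100 pc4: +16 =490
r61=111101 pc5: +32 =522
r62=111110 pc5: +32 =554
r63=111111 pc6: +64 =618
r64=1000000 pc1: +2 =620
r65=1000001 pc2: +4 =624
r66=1000010 pc2: +4 =628
r67=1000011 pc3: +8 =636
r68=1000100 pc2: +4 =640
r69=1000101 pc3: +8 =648
r70=1000110 pc3: +8 =656
r71=1000111 pc4: +16 =672
r72=1001000 pc2: +4 =676
r73=1001001 pc3: +8 =684
r74=1001010 pc3: +8 =692
r75=1001011 pc4: +16 =708
r76=1001100 pc3: +8 =716
r77=1001101 pc4: +16 =732
r78=1001110 pc4: +16 =748
r79=1001111 pc5: +32 =780
r80=1010000 pc2: +4 =784

Answer: 784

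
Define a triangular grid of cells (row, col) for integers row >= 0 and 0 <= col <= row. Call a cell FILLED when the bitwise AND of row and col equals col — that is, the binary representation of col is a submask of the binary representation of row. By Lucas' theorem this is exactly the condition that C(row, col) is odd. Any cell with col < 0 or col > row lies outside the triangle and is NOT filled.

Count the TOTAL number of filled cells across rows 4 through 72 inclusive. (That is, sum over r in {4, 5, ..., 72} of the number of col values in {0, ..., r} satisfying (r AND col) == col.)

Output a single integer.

r4=100 pc1: +2 =2
r5=101 pc2: +4 =6
r6=110 pc2: +4 =10
r7=111 pc3: +8 =18
r8=1000 pc1: +2 =20
r9=1001 pc2: +4 =24
r10=1010 pc2: +4 =28
r11=1011 pc3: +8 =36
r12=1100 pc2: +4 =40
r13=1101 pc3: +8 =48
r14=1110 pc3: +8 =56
r15=1111 pc4: +16 =72
r16=10000 pc1: +2 =74
r17=10001 pc2: +4 =78
r18=10010 pc2: +4 =82
r19=10011 pc3: +8 =90
r20=10100 pc2: +4 =94
r21=10101 pc3: +8 =102
r22=10110 pc3: +8 =110
r23=10111 pc4: +16 =126
r24=11000 pc2: +4 =130
r25=11001 pc3: +8 =138
r26=11010 pc3: +8 =146
r27=11011 pc4: +16 =162
r28=11100 pc3: +8 =170
r29=11101 pc4: +16 =186
r30=11110 pc4: +16 =202
r31=11111 pc5: +32 =234
r32=100000 pc1: +2 =236
r33=100001 pc2: +4 =240
r34=100010 pc2: +4 =244
r35=100011 pc3: +8 =252
r36=100100 pc2: +4 =256
r37=100101 pc3: +8 =264
r38=100110 pc3: +8 =272
r39=100111 pc4: +16 =288
r40=101000 pc2: +4 =292
r41=101001 pc3: +8 =300
r42=101010 pc3: +8 =308
r43=101011 pc4: +16 =324
r44=101100 pc3: +8 =332
r45=101101 pc4: +16 =348
r46=101110 pc4: +16 =364
r47=101111 pc5: +32 =396
r48=110000 pc2: +4 =400
r49=110001 pc3: +8 =408
r50=110010 pc3: +8 =416
r51=110011 pc4: +16 =432
r52=110100 pc3: +8 =440
r53=110101 pc4: +16 =456
r54=110110 pc4: +16 =472
r55=110111 pc5: +32 =504
r56=111000 pc3: +8 =512
r57=111001 pc4: +16 =528
r58=111010 pc4: +16 =544
r59=111011 pc5: +32 =576
r60=111100 pc4: +16 =592
r61=111101 pc5: +32 =624
r62=111110 pc5: +32 =656
r63=111111 pc6: +64 =720
r64=1000000 pc1: +2 =722
r65=1000001 pc2: +4 =726
r66=1000010 pc2: +4 =730
r67=1000011 pc3: +8 =738
r68=1000100 pc2: +4 =742
r69=1000101 pc3: +8 =750
r70=1000110 pc3: +8 =758
r71=1000111 pc4: +16 =774
r72=1001000 pc2: +4 =778

Answer: 778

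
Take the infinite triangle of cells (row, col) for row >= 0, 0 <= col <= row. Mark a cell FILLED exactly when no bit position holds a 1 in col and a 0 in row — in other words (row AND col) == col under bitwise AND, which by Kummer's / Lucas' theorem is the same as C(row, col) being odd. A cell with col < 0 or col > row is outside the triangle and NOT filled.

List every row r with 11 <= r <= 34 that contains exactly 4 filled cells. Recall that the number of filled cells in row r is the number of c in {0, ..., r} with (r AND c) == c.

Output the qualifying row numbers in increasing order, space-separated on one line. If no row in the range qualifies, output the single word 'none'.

Row r has 2^popcount(r) filled cells, so we need popcount(r) = log2(4) = 2.
Scan r = 11..34 and keep those with exactly 2 one-bits:
r=11=1011 popcount=3 -> skip
r=12=1100 popcount=2 -> KEEP
r=13=1101 popcount=3 -> skip
r=14=1110 popcount=3 -> skip
r=15=1111 popcount=4 -> skip
r=16=10000 popcount=1 -> skip
r=17=10001 popcount=2 -> KEEP
r=18=10010 popcount=2 -> KEEP
r=19=10011 popcount=3 -> skip
r=20=10100 popcount=2 -> KEEP
r=21=10101 popcount=3 -> skip
r=22=10110 popcount=3 -> skip
r=23=10111 popcount=4 -> skip
r=24=11000 popcount=2 -> KEEP
r=25=11001 popcount=3 -> skip
r=26=11010 popcount=3 -> skip
r=27=11011 popcount=4 -> skip
r=28=11100 popcount=3 -> skip
r=29=11101 popcount=4 -> skip
r=30=11110 popcount=4 -> skip
r=31=11111 popcount=5 -> skip
r=32=100000 popcount=1 -> skip
r=33=100001 popcount=2 -> KEEP
r=34=100010 popcount=2 -> KEEP
Kept rows: 12 17 18 20 24 33 34

Answer: 12 17 18 20 24 33 34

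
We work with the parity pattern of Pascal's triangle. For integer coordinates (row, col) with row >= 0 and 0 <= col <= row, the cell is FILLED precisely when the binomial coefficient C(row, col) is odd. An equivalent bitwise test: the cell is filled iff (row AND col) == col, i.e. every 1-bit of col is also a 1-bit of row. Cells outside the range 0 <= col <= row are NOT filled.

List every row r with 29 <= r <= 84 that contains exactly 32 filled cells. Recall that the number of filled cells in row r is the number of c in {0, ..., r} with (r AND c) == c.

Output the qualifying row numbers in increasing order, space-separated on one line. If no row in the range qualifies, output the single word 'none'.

Answer: 31 47 55 59 61 62 79

Derivation:
Row r has 2^popcount(r) filled cells, so we need popcount(r) = log2(32) = 5.
Scan r = 29..84 and keep those with exactly 5 one-bits:
r=29=11101 popcount=4 -> skip
r=30=11110 popcount=4 -> skip
r=31=11111 popcount=5 -> KEEP
r=32=100000 popcount=1 -> skip
r=33=100001 popcount=2 -> skip
r=34=100010 popcount=2 -> skip
r=35=100011 popcount=3 -> skip
r=36=100100 popcount=2 -> skip
r=37=100101 popcount=3 -> skip
r=38=100110 popcount=3 -> skip
r=39=100111 popcount=4 -> skip
r=40=101000 popcount=2 -> skip
r=41=101001 popcount=3 -> skip
r=42=101010 popcount=3 -> skip
r=43=101011 popcount=4 -> skip
r=44=101100 popcount=3 -> skip
r=45=101101 popcount=4 -> skip
r=46=101110 popcount=4 -> skip
r=47=101111 popcount=5 -> KEEP
r=48=110000 popcount=2 -> skip
r=49=110001 popcount=3 -> skip
r=50=110010 popcount=3 -> skip
r=51=110011 popcount=4 -> skip
r=52=110100 popcount=3 -> skip
r=53=110101 popcount=4 -> skip
r=54=110110 popcount=4 -> skip
r=55=110111 popcount=5 -> KEEP
r=56=111000 popcount=3 -> skip
r=57=111001 popcount=4 -> skip
r=58=111010 popcount=4 -> skip
r=59=111011 popcount=5 -> KEEP
r=60=111100 popcount=4 -> skip
r=61=111101 popcount=5 -> KEEP
r=62=111110 popcount=5 -> KEEP
r=63=111111 popcount=6 -> skip
r=64=1000000 popcount=1 -> skip
r=65=1000001 popcount=2 -> skip
r=66=1000010 popcount=2 -> skip
r=67=1000011 popcount=3 -> skip
r=68=1000100 popcount=2 -> skip
r=69=1000101 popcount=3 -> skip
r=70=1000110 popcount=3 -> skip
r=71=1000111 popcount=4 -> skip
r=72=1001000 popcount=2 -> skip
r=73=1001001 popcount=3 -> skip
r=74=1001010 popcount=3 -> skip
r=75=1001011 popcount=4 -> skip
r=76=1001100 popcount=3 -> skip
r=77=1001101 popcount=4 -> skip
r=78=1001110 popcount=4 -> skip
r=79=1001111 popcount=5 -> KEEP
r=80=1010000 popcount=2 -> skip
r=81=1010001 popcount=3 -> skip
r=82=1010010 popcount=3 -> skip
r=83=1010011 popcount=4 -> skip
r=84=1010100 popcount=3 -> skip
Kept rows: 31 47 55 59 61 62 79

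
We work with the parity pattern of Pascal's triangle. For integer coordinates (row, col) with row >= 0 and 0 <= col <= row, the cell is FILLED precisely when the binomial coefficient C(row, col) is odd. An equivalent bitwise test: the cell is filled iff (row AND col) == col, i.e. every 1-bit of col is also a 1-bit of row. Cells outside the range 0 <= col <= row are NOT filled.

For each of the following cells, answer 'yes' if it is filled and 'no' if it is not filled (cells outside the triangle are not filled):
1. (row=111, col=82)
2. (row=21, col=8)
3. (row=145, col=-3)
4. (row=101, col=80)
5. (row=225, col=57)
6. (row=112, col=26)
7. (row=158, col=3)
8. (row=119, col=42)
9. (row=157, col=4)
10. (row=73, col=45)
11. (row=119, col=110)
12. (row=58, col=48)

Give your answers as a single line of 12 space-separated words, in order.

Answer: no no no no no no no no yes no no yes

Derivation:
(111,82): row=0b1101111, col=0b1010010, row AND col = 0b1000010 = 66; 66 != 82 -> empty
(21,8): row=0b10101, col=0b1000, row AND col = 0b0 = 0; 0 != 8 -> empty
(145,-3): col outside [0, 145] -> not filled
(101,80): row=0b1100101, col=0b1010000, row AND col = 0b1000000 = 64; 64 != 80 -> empty
(225,57): row=0b11100001, col=0b111001, row AND col = 0b100001 = 33; 33 != 57 -> empty
(112,26): row=0b1110000, col=0b11010, row AND col = 0b10000 = 16; 16 != 26 -> empty
(158,3): row=0b10011110, col=0b11, row AND col = 0b10 = 2; 2 != 3 -> empty
(119,42): row=0b1110111, col=0b101010, row AND col = 0b100010 = 34; 34 != 42 -> empty
(157,4): row=0b10011101, col=0b100, row AND col = 0b100 = 4; 4 == 4 -> filled
(73,45): row=0b1001001, col=0b101101, row AND col = 0b1001 = 9; 9 != 45 -> empty
(119,110): row=0b1110111, col=0b1101110, row AND col = 0b1100110 = 102; 102 != 110 -> empty
(58,48): row=0b111010, col=0b110000, row AND col = 0b110000 = 48; 48 == 48 -> filled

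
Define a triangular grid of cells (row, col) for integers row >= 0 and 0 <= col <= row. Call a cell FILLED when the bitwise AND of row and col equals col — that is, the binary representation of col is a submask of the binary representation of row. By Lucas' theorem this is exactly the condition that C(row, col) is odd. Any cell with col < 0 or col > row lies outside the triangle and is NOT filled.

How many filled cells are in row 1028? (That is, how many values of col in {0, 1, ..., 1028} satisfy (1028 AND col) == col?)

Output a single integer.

Answer: 4

Derivation:
1028 in binary = 10000000100
popcount(1028) = number of 1-bits in 10000000100 = 2
A col c satisfies (1028 AND c) == c iff every set bit of c is also set in 1028; each of the 2 set bits of 1028 can independently be on or off in c.
count = 2^2 = 4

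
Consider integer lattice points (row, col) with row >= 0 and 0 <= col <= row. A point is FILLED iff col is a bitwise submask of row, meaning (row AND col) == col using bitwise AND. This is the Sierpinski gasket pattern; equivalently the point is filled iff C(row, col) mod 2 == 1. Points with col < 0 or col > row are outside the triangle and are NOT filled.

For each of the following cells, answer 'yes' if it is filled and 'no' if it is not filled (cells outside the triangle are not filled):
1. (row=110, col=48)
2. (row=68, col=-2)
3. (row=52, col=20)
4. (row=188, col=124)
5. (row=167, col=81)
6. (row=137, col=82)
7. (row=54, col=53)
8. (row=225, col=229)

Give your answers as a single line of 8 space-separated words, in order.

Answer: no no yes no no no no no

Derivation:
(110,48): row=0b1101110, col=0b110000, row AND col = 0b100000 = 32; 32 != 48 -> empty
(68,-2): col outside [0, 68] -> not filled
(52,20): row=0b110100, col=0b10100, row AND col = 0b10100 = 20; 20 == 20 -> filled
(188,124): row=0b10111100, col=0b1111100, row AND col = 0b111100 = 60; 60 != 124 -> empty
(167,81): row=0b10100111, col=0b1010001, row AND col = 0b1 = 1; 1 != 81 -> empty
(137,82): row=0b10001001, col=0b1010010, row AND col = 0b0 = 0; 0 != 82 -> empty
(54,53): row=0b110110, col=0b110101, row AND col = 0b110100 = 52; 52 != 53 -> empty
(225,229): col outside [0, 225] -> not filled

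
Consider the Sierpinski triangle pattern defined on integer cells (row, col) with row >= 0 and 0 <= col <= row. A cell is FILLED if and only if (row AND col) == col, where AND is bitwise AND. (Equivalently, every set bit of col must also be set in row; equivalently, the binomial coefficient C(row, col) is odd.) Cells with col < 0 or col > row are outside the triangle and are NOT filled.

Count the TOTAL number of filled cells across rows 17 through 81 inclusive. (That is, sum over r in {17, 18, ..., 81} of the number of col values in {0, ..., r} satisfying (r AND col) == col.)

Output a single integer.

Answer: 820

Derivation:
r17=10001 pc2: +4 =4
r18=10010 pc2: +4 =8
r19=10011 pc3: +8 =16
r20=10100 pc2: +4 =20
r21=10101 pc3: +8 =28
r22=10110 pc3: +8 =36
r23=10111 pc4: +16 =52
r24=11000 pc2: +4 =56
r25=11001 pc3: +8 =64
r26=11010 pc3: +8 =72
r27=11011 pc4: +16 =88
r28=11100 pc3: +8 =96
r29=11101 pc4: +16 =112
r30=11110 pc4: +16 =128
r31=11111 pc5: +32 =160
r32=100000 pc1: +2 =162
r33=100001 pc2: +4 =166
r34=100010 pc2: +4 =170
r35=100011 pc3: +8 =178
r36=100100 pc2: +4 =182
r37=100101 pc3: +8 =190
r38=100110 pc3: +8 =198
r39=100111 pc4: +16 =214
r40=101000 pc2: +4 =218
r41=101001 pc3: +8 =226
r42=101010 pc3: +8 =234
r43=101011 pc4: +16 =250
r44=101100 pc3: +8 =258
r45=101101 pc4: +16 =274
r46=101110 pc4: +16 =290
r47=101111 pc5: +32 =322
r48=110000 pc2: +4 =326
r49=110001 pc3: +8 =334
r50=110010 pc3: +8 =342
r51=110011 pc4: +16 =358
r52=110100 pc3: +8 =366
r53=110101 pc4: +16 =382
r54=110110 pc4: +16 =398
r55=110111 pc5: +32 =430
r56=111000 pc3: +8 =438
r57=111001 pc4: +16 =454
r58=111010 pc4: +16 =470
r59=111011 pc5: +32 =502
r60=111100 pc4: +16 =518
r61=111101 pc5: +32 =550
r62=111110 pc5: +32 =582
r63=111111 pc6: +64 =646
r64=1000000 pc1: +2 =648
r65=1000001 pc2: +4 =652
r66=1000010 pc2: +4 =656
r67=1000011 pc3: +8 =664
r68=1000100 pc2: +4 =668
r69=1000101 pc3: +8 =676
r70=1000110 pc3: +8 =684
r71=1000111 pc4: +16 =700
r72=1001000 pc2: +4 =704
r73=1001001 pc3: +8 =712
r74=1001010 pc3: +8 =720
r75=1001011 pc4: +16 =736
r76=1001100 pc3: +8 =744
r77=1001101 pc4: +16 =760
r78=1001110 pc4: +16 =776
r79=1001111 pc5: +32 =808
r80=1010000 pc2: +4 =812
r81=1010001 pc3: +8 =820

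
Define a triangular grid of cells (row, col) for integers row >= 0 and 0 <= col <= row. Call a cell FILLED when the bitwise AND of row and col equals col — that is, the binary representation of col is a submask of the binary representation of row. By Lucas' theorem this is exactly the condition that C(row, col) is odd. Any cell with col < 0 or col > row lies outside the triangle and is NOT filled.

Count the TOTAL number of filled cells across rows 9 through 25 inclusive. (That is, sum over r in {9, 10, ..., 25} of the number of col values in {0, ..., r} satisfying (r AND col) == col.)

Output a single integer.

r9=1001 pc2: +4 =4
r10=1010 pc2: +4 =8
r11=1011 pc3: +8 =16
r12=1100 pc2: +4 =20
r13=1101 pc3: +8 =28
r14=1110 pc3: +8 =36
r15=1111 pc4: +16 =52
r16=10000 pc1: +2 =54
r17=10001 pc2: +4 =58
r18=10010 pc2: +4 =62
r19=10011 pc3: +8 =70
r20=10100 pc2: +4 =74
r21=10101 pc3: +8 =82
r22=10110 pc3: +8 =90
r23=10111 pc4: +16 =106
r24=11000 pc2: +4 =110
r25=11001 pc3: +8 =118

Answer: 118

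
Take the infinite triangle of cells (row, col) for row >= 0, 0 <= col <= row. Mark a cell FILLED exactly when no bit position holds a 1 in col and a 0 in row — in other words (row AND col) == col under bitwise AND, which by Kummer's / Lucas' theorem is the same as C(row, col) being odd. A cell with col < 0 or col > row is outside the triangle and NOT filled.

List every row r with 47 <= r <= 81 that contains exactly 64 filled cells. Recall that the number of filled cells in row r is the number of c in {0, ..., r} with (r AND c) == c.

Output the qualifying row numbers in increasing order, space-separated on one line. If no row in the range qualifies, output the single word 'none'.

Answer: 63

Derivation:
Row r has 2^popcount(r) filled cells, so we need popcount(r) = log2(64) = 6.
Scan r = 47..81 and keep those with exactly 6 one-bits:
r=47=101111 popcount=5 -> skip
r=48=110000 popcount=2 -> skip
r=49=110001 popcount=3 -> skip
r=50=110010 popcount=3 -> skip
r=51=110011 popcount=4 -> skip
r=52=110100 popcount=3 -> skip
r=53=110101 popcount=4 -> skip
r=54=110110 popcount=4 -> skip
r=55=110111 popcount=5 -> skip
r=56=111000 popcount=3 -> skip
r=57=111001 popcount=4 -> skip
r=58=111010 popcount=4 -> skip
r=59=111011 popcount=5 -> skip
r=60=111100 popcount=4 -> skip
r=61=111101 popcount=5 -> skip
r=62=111110 popcount=5 -> skip
r=63=111111 popcount=6 -> KEEP
r=64=1000000 popcount=1 -> skip
r=65=1000001 popcount=2 -> skip
r=66=1000010 popcount=2 -> skip
r=67=1000011 popcount=3 -> skip
r=68=1000100 popcount=2 -> skip
r=69=1000101 popcount=3 -> skip
r=70=1000110 popcount=3 -> skip
r=71=1000111 popcount=4 -> skip
r=72=1001000 popcount=2 -> skip
r=73=1001001 popcount=3 -> skip
r=74=1001010 popcount=3 -> skip
r=75=1001011 popcount=4 -> skip
r=76=1001100 popcount=3 -> skip
r=77=1001101 popcount=4 -> skip
r=78=1001110 popcount=4 -> skip
r=79=1001111 popcount=5 -> skip
r=80=1010000 popcount=2 -> skip
r=81=1010001 popcount=3 -> skip
Kept rows: 63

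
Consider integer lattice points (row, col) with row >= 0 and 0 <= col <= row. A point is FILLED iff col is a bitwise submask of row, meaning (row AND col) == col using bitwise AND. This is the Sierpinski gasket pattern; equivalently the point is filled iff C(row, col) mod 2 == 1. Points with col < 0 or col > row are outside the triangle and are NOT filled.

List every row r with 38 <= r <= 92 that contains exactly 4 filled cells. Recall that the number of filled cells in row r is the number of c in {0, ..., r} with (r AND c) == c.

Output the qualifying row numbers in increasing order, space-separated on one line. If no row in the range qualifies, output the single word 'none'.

Answer: 40 48 65 66 68 72 80

Derivation:
Row r has 2^popcount(r) filled cells, so we need popcount(r) = log2(4) = 2.
Scan r = 38..92 and keep those with exactly 2 one-bits:
r=38=100110 popcount=3 -> skip
r=39=100111 popcount=4 -> skip
r=40=101000 popcount=2 -> KEEP
r=41=101001 popcount=3 -> skip
r=42=101010 popcount=3 -> skip
r=43=101011 popcount=4 -> skip
r=44=101100 popcount=3 -> skip
r=45=101101 popcount=4 -> skip
r=46=101110 popcount=4 -> skip
r=47=101111 popcount=5 -> skip
r=48=110000 popcount=2 -> KEEP
r=49=110001 popcount=3 -> skip
r=50=110010 popcount=3 -> skip
r=51=110011 popcount=4 -> skip
r=52=110100 popcount=3 -> skip
r=53=110101 popcount=4 -> skip
r=54=110110 popcount=4 -> skip
r=55=110111 popcount=5 -> skip
r=56=111000 popcount=3 -> skip
r=57=111001 popcount=4 -> skip
r=58=111010 popcount=4 -> skip
r=59=111011 popcount=5 -> skip
r=60=111100 popcount=4 -> skip
r=61=111101 popcount=5 -> skip
r=62=111110 popcount=5 -> skip
r=63=111111 popcount=6 -> skip
r=64=1000000 popcount=1 -> skip
r=65=1000001 popcount=2 -> KEEP
r=66=1000010 popcount=2 -> KEEP
r=67=1000011 popcount=3 -> skip
r=68=1000100 popcount=2 -> KEEP
r=69=1000101 popcount=3 -> skip
r=70=1000110 popcount=3 -> skip
r=71=1000111 popcount=4 -> skip
r=72=1001000 popcount=2 -> KEEP
r=73=1001001 popcount=3 -> skip
r=74=1001010 popcount=3 -> skip
r=75=1001011 popcount=4 -> skip
r=76=1001100 popcount=3 -> skip
r=77=1001101 popcount=4 -> skip
r=78=1001110 popcount=4 -> skip
r=79=1001111 popcount=5 -> skip
r=80=1010000 popcount=2 -> KEEP
r=81=1010001 popcount=3 -> skip
r=82=1010010 popcount=3 -> skip
r=83=1010011 popcount=4 -> skip
r=84=1010100 popcount=3 -> skip
r=85=1010101 popcount=4 -> skip
r=86=1010110 popcount=4 -> skip
r=87=1010111 popcount=5 -> skip
r=88=1011000 popcount=3 -> skip
r=89=1011001 popcount=4 -> skip
r=90=1011010 popcount=4 -> skip
r=91=1011011 popcount=5 -> skip
r=92=1011100 popcount=4 -> skip
Kept rows: 40 48 65 66 68 72 80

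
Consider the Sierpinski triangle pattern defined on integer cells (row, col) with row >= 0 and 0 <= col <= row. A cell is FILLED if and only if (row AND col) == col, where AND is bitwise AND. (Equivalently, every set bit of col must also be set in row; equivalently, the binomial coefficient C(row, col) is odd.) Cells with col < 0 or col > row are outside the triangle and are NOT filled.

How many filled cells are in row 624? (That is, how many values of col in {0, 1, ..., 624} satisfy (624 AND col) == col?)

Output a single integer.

Answer: 16

Derivation:
624 in binary = 1001110000
popcount(624) = number of 1-bits in 1001110000 = 4
A col c satisfies (624 AND c) == c iff every set bit of c is also set in 624; each of the 4 set bits of 624 can independently be on or off in c.
count = 2^4 = 16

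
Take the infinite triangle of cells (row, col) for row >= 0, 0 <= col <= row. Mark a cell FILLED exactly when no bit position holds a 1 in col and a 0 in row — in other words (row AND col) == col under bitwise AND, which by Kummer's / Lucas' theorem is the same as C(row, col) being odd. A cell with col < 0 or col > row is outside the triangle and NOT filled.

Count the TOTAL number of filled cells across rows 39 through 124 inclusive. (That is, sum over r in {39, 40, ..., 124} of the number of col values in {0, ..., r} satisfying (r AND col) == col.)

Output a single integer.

Answer: 1650

Derivation:
r39=100111 pc4: +16 =16
r40=101000 pc2: +4 =20
r41=101001 pc3: +8 =28
r42=101010 pc3: +8 =36
r43=101011 pc4: +16 =52
r44=101100 pc3: +8 =60
r45=101101 pc4: +16 =76
r46=101110 pc4: +16 =92
r47=101111 pc5: +32 =124
r48=110000 pc2: +4 =128
r49=110001 pc3: +8 =136
r50=110010 pc3: +8 =144
r51=110011 pc4: +16 =160
r52=110100 pc3: +8 =168
r53=110101 pc4: +16 =184
r54=110110 pc4: +16 =200
r55=110111 pc5: +32 =232
r56=111000 pc3: +8 =240
r57=111001 pc4: +16 =256
r58=111010 pc4: +16 =272
r59=111011 pc5: +32 =304
r60=111100 pc4: +16 =320
r61=111101 pc5: +32 =352
r62=111110 pc5: +32 =384
r63=111111 pc6: +64 =448
r64=1000000 pc1: +2 =450
r65=1000001 pc2: +4 =454
r66=1000010 pc2: +4 =458
r67=1000011 pc3: +8 =466
r68=1000100 pc2: +4 =470
r69=1000101 pc3: +8 =478
r70=1000110 pc3: +8 =486
r71=1000111 pc4: +16 =502
r72=1001000 pc2: +4 =506
r73=1001001 pc3: +8 =514
r74=1001010 pc3: +8 =522
r75=1001011 pc4: +16 =538
r76=1001100 pc3: +8 =546
r77=1001101 pc4: +16 =562
r78=1001110 pc4: +16 =578
r79=1001111 pc5: +32 =610
r80=1010000 pc2: +4 =614
r81=1010001 pc3: +8 =622
r82=1010010 pc3: +8 =630
r83=1010011 pc4: +16 =646
r84=1010100 pc3: +8 =654
r85=1010101 pc4: +16 =670
r86=1010110 pc4: +16 =686
r87=1010111 pc5: +32 =718
r88=1011000 pc3: +8 =726
r89=1011001 pc4: +16 =742
r90=1011010 pc4: +16 =758
r91=1011011 pc5: +32 =790
r92=1011100 pc4: +16 =806
r93=1011101 pc5: +32 =838
r94=1011110 pc5: +32 =870
r95=1011111 pc6: +64 =934
r96=1100000 pc2: +4 =938
r97=1100001 pc3: +8 =946
r98=1100010 pc3: +8 =954
r99=1100011 pc4: +16 =970
r100=1100100 pc3: +8 =978
r101=1100101 pc4: +16 =994
r102=1100110 pc4: +16 =1010
r103=1100111 pc5: +32 =1042
r104=1101000 pc3: +8 =1050
r105=1101001 pc4: +16 =1066
r106=1101010 pc4: +16 =1082
r107=1101011 pc5: +32 =1114
r108=1101100 pc4: +16 =1130
r109=1101101 pc5: +32 =1162
r110=1101110 pc5: +32 =1194
r111=1101111 pc6: +64 =1258
r112=1110000 pc3: +8 =1266
r113=1110001 pc4: +16 =1282
r114=1110010 pc4: +16 =1298
r115=1110011 pc5: +32 =1330
r116=1110100 pc4: +16 =1346
r117=1110101 pc5: +32 =1378
r118=1110110 pc5: +32 =1410
r119=1110111 pc6: +64 =1474
r120=1111000 pc4: +16 =1490
r121=1111001 pc5: +32 =1522
r122=1111010 pc5: +32 =1554
r123=1111011 pc6: +64 =1618
r124=1111100 pc5: +32 =1650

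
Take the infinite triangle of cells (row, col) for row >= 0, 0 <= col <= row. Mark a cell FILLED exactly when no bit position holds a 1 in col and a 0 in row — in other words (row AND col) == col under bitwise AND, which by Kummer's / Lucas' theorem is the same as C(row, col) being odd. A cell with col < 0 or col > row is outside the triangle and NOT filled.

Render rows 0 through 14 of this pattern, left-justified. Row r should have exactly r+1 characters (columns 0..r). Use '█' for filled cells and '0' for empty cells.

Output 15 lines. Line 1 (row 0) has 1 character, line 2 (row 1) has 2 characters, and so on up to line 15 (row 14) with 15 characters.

r0=0: █
r1=1: ██
r2=10: █0█
r3=11: ████
r4=100: █000█
r5=101: ██00██
r6=110: █0█0█0█
r7=111: ████████
r8=1000: █0000000█
r9=1001: ██000000██
r10=1010: █0█00000█0█
r11=1011: ████0000████
r12=1100: █000█000█000█
r13=1101: ██00██00██00██
r14=1110: █0█0█0█0█0█0█0█

Answer: █
██
█0█
████
█000█
██00██
█0█0█0█
████████
█0000000█
██000000██
█0█00000█0█
████0000████
█000█000█000█
██00██00██00██
█0█0█0█0█0█0█0█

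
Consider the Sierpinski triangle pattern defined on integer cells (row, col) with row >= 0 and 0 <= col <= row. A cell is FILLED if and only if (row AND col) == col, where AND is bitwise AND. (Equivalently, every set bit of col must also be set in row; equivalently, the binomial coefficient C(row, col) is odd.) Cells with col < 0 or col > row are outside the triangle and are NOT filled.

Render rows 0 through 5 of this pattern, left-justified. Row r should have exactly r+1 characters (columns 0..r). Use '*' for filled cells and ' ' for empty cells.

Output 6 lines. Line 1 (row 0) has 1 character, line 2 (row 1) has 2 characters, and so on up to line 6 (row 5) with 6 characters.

Answer: *
**
* *
****
*   *
**  **

Derivation:
r0=0: *
r1=1: **
r2=10: * *
r3=11: ****
r4=100: *   *
r5=101: **  **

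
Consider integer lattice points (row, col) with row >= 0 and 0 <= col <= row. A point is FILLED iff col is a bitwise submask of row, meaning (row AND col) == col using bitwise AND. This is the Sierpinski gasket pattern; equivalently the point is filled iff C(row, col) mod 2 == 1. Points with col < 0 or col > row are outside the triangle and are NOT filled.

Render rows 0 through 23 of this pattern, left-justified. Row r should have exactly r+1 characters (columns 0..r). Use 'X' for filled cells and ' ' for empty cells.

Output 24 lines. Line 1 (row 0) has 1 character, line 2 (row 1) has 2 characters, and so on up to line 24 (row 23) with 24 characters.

r0=0: X
r1=1: XX
r2=10: X X
r3=11: XXXX
r4=100: X   X
r5=101: XX  XX
r6=110: X X X X
r7=111: XXXXXXXX
r8=1000: X       X
r9=1001: XX      XX
r10=1010: X X     X X
r11=1011: XXXX    XXXX
r12=1100: X   X   X   X
r13=1101: XX  XX  XX  XX
r14=1110: X X X X X X X X
r15=1111: XXXXXXXXXXXXXXXX
r16=10000: X               X
r17=10001: XX              XX
r18=10010: X X             X X
r19=10011: XXXX            XXXX
r20=10100: X   X           X   X
r21=10101: XX  XX          XX  XX
r22=10110: X X X X         X X X X
r23=10111: XXXXXXXX        XXXXXXXX

Answer: X
XX
X X
XXXX
X   X
XX  XX
X X X X
XXXXXXXX
X       X
XX      XX
X X     X X
XXXX    XXXX
X   X   X   X
XX  XX  XX  XX
X X X X X X X X
XXXXXXXXXXXXXXXX
X               X
XX              XX
X X             X X
XXXX            XXXX
X   X           X   X
XX  XX          XX  XX
X X X X         X X X X
XXXXXXXX        XXXXXXXX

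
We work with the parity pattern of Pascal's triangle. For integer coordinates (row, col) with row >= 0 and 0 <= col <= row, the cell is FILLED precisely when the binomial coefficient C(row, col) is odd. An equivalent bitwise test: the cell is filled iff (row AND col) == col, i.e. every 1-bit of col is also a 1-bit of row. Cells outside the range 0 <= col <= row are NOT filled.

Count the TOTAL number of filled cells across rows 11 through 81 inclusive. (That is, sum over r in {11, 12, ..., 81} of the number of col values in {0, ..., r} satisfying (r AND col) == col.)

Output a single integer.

Answer: 866

Derivation:
r11=1011 pc3: +8 =8
r12=1100 pc2: +4 =12
r13=1101 pc3: +8 =20
r14=1110 pc3: +8 =28
r15=1111 pc4: +16 =44
r16=10000 pc1: +2 =46
r17=10001 pc2: +4 =50
r18=10010 pc2: +4 =54
r19=10011 pc3: +8 =62
r20=10100 pc2: +4 =66
r21=10101 pc3: +8 =74
r22=10110 pc3: +8 =82
r23=10111 pc4: +16 =98
r24=11000 pc2: +4 =102
r25=11001 pc3: +8 =110
r26=11010 pc3: +8 =118
r27=11011 pc4: +16 =134
r28=11100 pc3: +8 =142
r29=11101 pc4: +16 =158
r30=11110 pc4: +16 =174
r31=11111 pc5: +32 =206
r32=100000 pc1: +2 =208
r33=100001 pc2: +4 =212
r34=100010 pc2: +4 =216
r35=100011 pc3: +8 =224
r36=100100 pc2: +4 =228
r37=100101 pc3: +8 =236
r38=100110 pc3: +8 =244
r39=100111 pc4: +16 =260
r40=101000 pc2: +4 =264
r41=101001 pc3: +8 =272
r42=101010 pc3: +8 =280
r43=101011 pc4: +16 =296
r44=101100 pc3: +8 =304
r45=101101 pc4: +16 =320
r46=101110 pc4: +16 =336
r47=101111 pc5: +32 =368
r48=110000 pc2: +4 =372
r49=110001 pc3: +8 =380
r50=110010 pc3: +8 =388
r51=110011 pc4: +16 =404
r52=110100 pc3: +8 =412
r53=110101 pc4: +16 =428
r54=110110 pc4: +16 =444
r55=110111 pc5: +32 =476
r56=111000 pc3: +8 =484
r57=111001 pc4: +16 =500
r58=111010 pc4: +16 =516
r59=111011 pc5: +32 =548
r60=111100 pc4: +16 =564
r61=111101 pc5: +32 =596
r62=111110 pc5: +32 =628
r63=111111 pc6: +64 =692
r64=1000000 pc1: +2 =694
r65=1000001 pc2: +4 =698
r66=1000010 pc2: +4 =702
r67=1000011 pc3: +8 =710
r68=1000100 pc2: +4 =714
r69=1000101 pc3: +8 =722
r70=1000110 pc3: +8 =730
r71=1000111 pc4: +16 =746
r72=1001000 pc2: +4 =750
r73=1001001 pc3: +8 =758
r74=1001010 pc3: +8 =766
r75=1001011 pc4: +16 =782
r76=1001100 pc3: +8 =790
r77=1001101 pc4: +16 =806
r78=1001110 pc4: +16 =822
r79=1001111 pc5: +32 =854
r80=1010000 pc2: +4 =858
r81=1010001 pc3: +8 =866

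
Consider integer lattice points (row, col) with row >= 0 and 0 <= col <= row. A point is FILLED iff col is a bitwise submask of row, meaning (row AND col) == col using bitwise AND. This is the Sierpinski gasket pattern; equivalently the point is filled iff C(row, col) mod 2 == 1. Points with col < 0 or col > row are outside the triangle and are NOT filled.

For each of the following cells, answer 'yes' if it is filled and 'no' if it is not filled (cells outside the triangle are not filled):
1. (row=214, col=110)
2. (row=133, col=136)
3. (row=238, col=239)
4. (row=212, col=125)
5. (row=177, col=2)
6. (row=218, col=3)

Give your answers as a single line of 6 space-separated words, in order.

(214,110): row=0b11010110, col=0b1101110, row AND col = 0b1000110 = 70; 70 != 110 -> empty
(133,136): col outside [0, 133] -> not filled
(238,239): col outside [0, 238] -> not filled
(212,125): row=0b11010100, col=0b1111101, row AND col = 0b1010100 = 84; 84 != 125 -> empty
(177,2): row=0b10110001, col=0b10, row AND col = 0b0 = 0; 0 != 2 -> empty
(218,3): row=0b11011010, col=0b11, row AND col = 0b10 = 2; 2 != 3 -> empty

Answer: no no no no no no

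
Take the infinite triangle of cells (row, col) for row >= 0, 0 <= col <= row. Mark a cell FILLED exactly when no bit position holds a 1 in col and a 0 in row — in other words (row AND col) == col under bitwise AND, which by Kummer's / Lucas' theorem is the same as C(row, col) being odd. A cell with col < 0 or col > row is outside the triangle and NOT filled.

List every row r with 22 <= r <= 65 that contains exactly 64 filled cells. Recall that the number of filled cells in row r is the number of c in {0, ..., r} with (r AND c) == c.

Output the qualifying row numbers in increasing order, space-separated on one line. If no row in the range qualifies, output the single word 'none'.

Row r has 2^popcount(r) filled cells, so we need popcount(r) = log2(64) = 6.
Scan r = 22..65 and keep those with exactly 6 one-bits:
r=22=10110 popcount=3 -> skip
r=23=10111 popcount=4 -> skip
r=24=11000 popcount=2 -> skip
r=25=11001 popcount=3 -> skip
r=26=11010 popcount=3 -> skip
r=27=11011 popcount=4 -> skip
r=28=11100 popcount=3 -> skip
r=29=11101 popcount=4 -> skip
r=30=11110 popcount=4 -> skip
r=31=11111 popcount=5 -> skip
r=32=100000 popcount=1 -> skip
r=33=100001 popcount=2 -> skip
r=34=100010 popcount=2 -> skip
r=35=100011 popcount=3 -> skip
r=36=100100 popcount=2 -> skip
r=37=100101 popcount=3 -> skip
r=38=100110 popcount=3 -> skip
r=39=100111 popcount=4 -> skip
r=40=101000 popcount=2 -> skip
r=41=101001 popcount=3 -> skip
r=42=101010 popcount=3 -> skip
r=43=101011 popcount=4 -> skip
r=44=101100 popcount=3 -> skip
r=45=101101 popcount=4 -> skip
r=46=101110 popcount=4 -> skip
r=47=101111 popcount=5 -> skip
r=48=110000 popcount=2 -> skip
r=49=110001 popcount=3 -> skip
r=50=110010 popcount=3 -> skip
r=51=110011 popcount=4 -> skip
r=52=110100 popcount=3 -> skip
r=53=110101 popcount=4 -> skip
r=54=110110 popcount=4 -> skip
r=55=110111 popcount=5 -> skip
r=56=111000 popcount=3 -> skip
r=57=111001 popcount=4 -> skip
r=58=111010 popcount=4 -> skip
r=59=111011 popcount=5 -> skip
r=60=111100 popcount=4 -> skip
r=61=111101 popcount=5 -> skip
r=62=111110 popcount=5 -> skip
r=63=111111 popcount=6 -> KEEP
r=64=1000000 popcount=1 -> skip
r=65=1000001 popcount=2 -> skip
Kept rows: 63

Answer: 63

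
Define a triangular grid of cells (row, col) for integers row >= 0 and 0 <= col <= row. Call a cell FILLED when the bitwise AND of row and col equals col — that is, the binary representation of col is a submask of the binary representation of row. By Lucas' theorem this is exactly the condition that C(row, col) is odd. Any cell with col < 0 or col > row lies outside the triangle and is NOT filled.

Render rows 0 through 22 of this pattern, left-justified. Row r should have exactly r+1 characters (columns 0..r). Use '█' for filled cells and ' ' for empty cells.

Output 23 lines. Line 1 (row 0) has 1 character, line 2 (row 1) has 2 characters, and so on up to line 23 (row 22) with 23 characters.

r0=0: █
r1=1: ██
r2=10: █ █
r3=11: ████
r4=100: █   █
r5=101: ██  ██
r6=110: █ █ █ █
r7=111: ████████
r8=1000: █       █
r9=1001: ██      ██
r10=1010: █ █     █ █
r11=1011: ████    ████
r12=1100: █   █   █   █
r13=1101: ██  ██  ██  ██
r14=1110: █ █ █ █ █ █ █ █
r15=1111: ████████████████
r16=10000: █               █
r17=10001: ██              ██
r18=10010: █ █             █ █
r19=10011: ████            ████
r20=10100: █   █           █   █
r21=10101: ██  ██          ██  ██
r22=10110: █ █ █ █         █ █ █ █

Answer: █
██
█ █
████
█   █
██  ██
█ █ █ █
████████
█       █
██      ██
█ █     █ █
████    ████
█   █   █   █
██  ██  ██  ██
█ █ █ █ █ █ █ █
████████████████
█               █
██              ██
█ █             █ █
████            ████
█   █           █   █
██  ██          ██  ██
█ █ █ █         █ █ █ █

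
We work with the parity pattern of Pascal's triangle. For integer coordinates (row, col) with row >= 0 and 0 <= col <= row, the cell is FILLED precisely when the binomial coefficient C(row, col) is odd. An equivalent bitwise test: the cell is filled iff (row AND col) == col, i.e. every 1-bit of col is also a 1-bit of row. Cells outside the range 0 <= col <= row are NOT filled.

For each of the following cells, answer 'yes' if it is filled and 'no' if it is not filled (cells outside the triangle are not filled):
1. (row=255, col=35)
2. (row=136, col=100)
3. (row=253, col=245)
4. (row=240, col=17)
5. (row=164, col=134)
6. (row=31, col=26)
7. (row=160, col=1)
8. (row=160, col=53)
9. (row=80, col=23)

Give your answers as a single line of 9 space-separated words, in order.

(255,35): row=0b11111111, col=0b100011, row AND col = 0b100011 = 35; 35 == 35 -> filled
(136,100): row=0b10001000, col=0b1100100, row AND col = 0b0 = 0; 0 != 100 -> empty
(253,245): row=0b11111101, col=0b11110101, row AND col = 0b11110101 = 245; 245 == 245 -> filled
(240,17): row=0b11110000, col=0b10001, row AND col = 0b10000 = 16; 16 != 17 -> empty
(164,134): row=0b10100100, col=0b10000110, row AND col = 0b10000100 = 132; 132 != 134 -> empty
(31,26): row=0b11111, col=0b11010, row AND col = 0b11010 = 26; 26 == 26 -> filled
(160,1): row=0b10100000, col=0b1, row AND col = 0b0 = 0; 0 != 1 -> empty
(160,53): row=0b10100000, col=0b110101, row AND col = 0b100000 = 32; 32 != 53 -> empty
(80,23): row=0b1010000, col=0b10111, row AND col = 0b10000 = 16; 16 != 23 -> empty

Answer: yes no yes no no yes no no no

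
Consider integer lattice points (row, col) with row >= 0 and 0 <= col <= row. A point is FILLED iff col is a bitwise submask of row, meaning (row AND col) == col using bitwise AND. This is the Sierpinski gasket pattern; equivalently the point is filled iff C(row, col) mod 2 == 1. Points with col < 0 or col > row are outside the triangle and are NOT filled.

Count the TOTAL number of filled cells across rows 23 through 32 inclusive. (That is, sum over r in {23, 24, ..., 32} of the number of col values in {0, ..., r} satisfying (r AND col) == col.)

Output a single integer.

Answer: 126

Derivation:
r23=10111 pc4: +16 =16
r24=11000 pc2: +4 =20
r25=11001 pc3: +8 =28
r26=11010 pc3: +8 =36
r27=11011 pc4: +16 =52
r28=11100 pc3: +8 =60
r29=11101 pc4: +16 =76
r30=11110 pc4: +16 =92
r31=11111 pc5: +32 =124
r32=100000 pc1: +2 =126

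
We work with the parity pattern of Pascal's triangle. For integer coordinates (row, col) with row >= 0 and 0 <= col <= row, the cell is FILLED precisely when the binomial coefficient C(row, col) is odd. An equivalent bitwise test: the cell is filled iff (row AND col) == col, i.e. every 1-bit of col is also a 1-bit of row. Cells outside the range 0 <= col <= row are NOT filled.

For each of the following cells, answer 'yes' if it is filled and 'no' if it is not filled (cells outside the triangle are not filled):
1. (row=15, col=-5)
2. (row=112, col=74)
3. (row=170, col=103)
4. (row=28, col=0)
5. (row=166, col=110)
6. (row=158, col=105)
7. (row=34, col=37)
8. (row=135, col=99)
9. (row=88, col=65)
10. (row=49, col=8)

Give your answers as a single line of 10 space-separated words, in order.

(15,-5): col outside [0, 15] -> not filled
(112,74): row=0b1110000, col=0b1001010, row AND col = 0b1000000 = 64; 64 != 74 -> empty
(170,103): row=0b10101010, col=0b1100111, row AND col = 0b100010 = 34; 34 != 103 -> empty
(28,0): row=0b11100, col=0b0, row AND col = 0b0 = 0; 0 == 0 -> filled
(166,110): row=0b10100110, col=0b1101110, row AND col = 0b100110 = 38; 38 != 110 -> empty
(158,105): row=0b10011110, col=0b1101001, row AND col = 0b1000 = 8; 8 != 105 -> empty
(34,37): col outside [0, 34] -> not filled
(135,99): row=0b10000111, col=0b1100011, row AND col = 0b11 = 3; 3 != 99 -> empty
(88,65): row=0b1011000, col=0b1000001, row AND col = 0b1000000 = 64; 64 != 65 -> empty
(49,8): row=0b110001, col=0b1000, row AND col = 0b0 = 0; 0 != 8 -> empty

Answer: no no no yes no no no no no no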